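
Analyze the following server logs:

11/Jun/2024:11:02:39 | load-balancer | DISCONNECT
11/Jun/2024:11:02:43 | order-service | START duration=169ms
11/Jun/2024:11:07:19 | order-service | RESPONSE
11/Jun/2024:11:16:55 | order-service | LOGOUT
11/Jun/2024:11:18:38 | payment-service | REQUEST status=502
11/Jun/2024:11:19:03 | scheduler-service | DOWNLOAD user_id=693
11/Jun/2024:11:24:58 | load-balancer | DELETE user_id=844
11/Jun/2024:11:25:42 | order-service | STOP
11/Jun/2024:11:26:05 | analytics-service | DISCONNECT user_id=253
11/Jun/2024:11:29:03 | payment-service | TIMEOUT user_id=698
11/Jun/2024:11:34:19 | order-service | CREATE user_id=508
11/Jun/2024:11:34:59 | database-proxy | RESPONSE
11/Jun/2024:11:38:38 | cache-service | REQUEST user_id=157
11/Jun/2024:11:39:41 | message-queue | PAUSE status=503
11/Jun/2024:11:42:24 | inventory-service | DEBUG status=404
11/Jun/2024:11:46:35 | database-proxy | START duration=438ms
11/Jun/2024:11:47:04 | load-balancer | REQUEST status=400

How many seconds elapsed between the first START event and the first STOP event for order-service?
1379

To find the time between events:

1. Locate the first START event for order-service: 11/Jun/2024:11:02:43
2. Locate the first STOP event for order-service: 11/Jun/2024:11:25:42
3. Calculate the difference: 11/Jun/2024:11:25:42 - 11/Jun/2024:11:02:43 = 1379 seconds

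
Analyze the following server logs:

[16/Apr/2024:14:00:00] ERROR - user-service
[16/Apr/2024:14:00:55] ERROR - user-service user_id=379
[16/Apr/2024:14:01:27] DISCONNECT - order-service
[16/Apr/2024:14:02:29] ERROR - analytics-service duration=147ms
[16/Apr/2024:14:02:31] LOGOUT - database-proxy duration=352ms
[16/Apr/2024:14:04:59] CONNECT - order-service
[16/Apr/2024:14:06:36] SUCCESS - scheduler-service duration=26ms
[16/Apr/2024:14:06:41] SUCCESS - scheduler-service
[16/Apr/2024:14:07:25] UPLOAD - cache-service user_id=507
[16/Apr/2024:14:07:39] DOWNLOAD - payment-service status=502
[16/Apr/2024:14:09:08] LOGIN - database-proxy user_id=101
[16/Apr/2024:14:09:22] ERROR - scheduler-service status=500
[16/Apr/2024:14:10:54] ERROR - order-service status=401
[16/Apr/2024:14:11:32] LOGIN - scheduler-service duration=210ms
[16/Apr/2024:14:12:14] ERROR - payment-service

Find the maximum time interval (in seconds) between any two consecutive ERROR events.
413

To find the longest gap:

1. Extract all ERROR events in chronological order
2. Calculate time differences between consecutive events
3. Find the maximum difference
4. Longest gap: 413 seconds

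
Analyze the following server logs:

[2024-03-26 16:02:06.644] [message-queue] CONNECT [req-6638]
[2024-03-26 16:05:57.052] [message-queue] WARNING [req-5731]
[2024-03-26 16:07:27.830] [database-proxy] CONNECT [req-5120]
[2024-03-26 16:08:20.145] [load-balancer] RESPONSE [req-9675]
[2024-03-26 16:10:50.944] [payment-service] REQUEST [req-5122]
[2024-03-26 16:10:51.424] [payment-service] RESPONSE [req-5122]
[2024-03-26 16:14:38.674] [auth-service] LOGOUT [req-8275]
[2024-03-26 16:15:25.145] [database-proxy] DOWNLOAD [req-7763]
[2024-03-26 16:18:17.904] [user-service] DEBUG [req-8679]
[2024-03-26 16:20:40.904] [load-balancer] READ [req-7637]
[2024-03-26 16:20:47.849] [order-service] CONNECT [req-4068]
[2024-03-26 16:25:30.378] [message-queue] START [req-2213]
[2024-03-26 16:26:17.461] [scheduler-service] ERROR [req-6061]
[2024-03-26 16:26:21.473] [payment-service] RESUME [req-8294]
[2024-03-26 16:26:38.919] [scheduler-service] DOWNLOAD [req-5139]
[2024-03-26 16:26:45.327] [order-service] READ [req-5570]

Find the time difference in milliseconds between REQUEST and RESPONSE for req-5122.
480

To calculate latency:

1. Find REQUEST with id req-5122: 2024-03-26 16:10:50.944
2. Find RESPONSE with id req-5122: 2024-03-26 16:10:51.424
3. Latency: 2024-03-26 16:10:51.424 - 2024-03-26 16:10:50.944 = 480ms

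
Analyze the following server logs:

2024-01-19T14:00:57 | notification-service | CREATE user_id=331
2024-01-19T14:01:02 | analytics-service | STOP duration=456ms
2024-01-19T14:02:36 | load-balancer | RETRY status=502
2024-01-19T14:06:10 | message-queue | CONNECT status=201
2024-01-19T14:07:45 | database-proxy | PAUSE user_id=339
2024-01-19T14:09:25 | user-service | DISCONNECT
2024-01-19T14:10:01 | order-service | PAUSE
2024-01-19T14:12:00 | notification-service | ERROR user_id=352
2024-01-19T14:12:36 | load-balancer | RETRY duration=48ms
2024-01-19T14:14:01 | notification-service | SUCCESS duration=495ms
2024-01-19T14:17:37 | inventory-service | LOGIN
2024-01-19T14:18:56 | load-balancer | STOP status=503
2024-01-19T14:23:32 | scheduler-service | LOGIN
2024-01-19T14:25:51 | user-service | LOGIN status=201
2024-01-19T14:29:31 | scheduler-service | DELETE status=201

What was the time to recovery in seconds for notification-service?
121

To calculate recovery time:

1. Find ERROR event for notification-service: 2024-01-19T14:12:00
2. Find next SUCCESS event for notification-service: 2024-01-19T14:14:01
3. Recovery time: 2024-01-19T14:14:01 - 2024-01-19T14:12:00 = 121 seconds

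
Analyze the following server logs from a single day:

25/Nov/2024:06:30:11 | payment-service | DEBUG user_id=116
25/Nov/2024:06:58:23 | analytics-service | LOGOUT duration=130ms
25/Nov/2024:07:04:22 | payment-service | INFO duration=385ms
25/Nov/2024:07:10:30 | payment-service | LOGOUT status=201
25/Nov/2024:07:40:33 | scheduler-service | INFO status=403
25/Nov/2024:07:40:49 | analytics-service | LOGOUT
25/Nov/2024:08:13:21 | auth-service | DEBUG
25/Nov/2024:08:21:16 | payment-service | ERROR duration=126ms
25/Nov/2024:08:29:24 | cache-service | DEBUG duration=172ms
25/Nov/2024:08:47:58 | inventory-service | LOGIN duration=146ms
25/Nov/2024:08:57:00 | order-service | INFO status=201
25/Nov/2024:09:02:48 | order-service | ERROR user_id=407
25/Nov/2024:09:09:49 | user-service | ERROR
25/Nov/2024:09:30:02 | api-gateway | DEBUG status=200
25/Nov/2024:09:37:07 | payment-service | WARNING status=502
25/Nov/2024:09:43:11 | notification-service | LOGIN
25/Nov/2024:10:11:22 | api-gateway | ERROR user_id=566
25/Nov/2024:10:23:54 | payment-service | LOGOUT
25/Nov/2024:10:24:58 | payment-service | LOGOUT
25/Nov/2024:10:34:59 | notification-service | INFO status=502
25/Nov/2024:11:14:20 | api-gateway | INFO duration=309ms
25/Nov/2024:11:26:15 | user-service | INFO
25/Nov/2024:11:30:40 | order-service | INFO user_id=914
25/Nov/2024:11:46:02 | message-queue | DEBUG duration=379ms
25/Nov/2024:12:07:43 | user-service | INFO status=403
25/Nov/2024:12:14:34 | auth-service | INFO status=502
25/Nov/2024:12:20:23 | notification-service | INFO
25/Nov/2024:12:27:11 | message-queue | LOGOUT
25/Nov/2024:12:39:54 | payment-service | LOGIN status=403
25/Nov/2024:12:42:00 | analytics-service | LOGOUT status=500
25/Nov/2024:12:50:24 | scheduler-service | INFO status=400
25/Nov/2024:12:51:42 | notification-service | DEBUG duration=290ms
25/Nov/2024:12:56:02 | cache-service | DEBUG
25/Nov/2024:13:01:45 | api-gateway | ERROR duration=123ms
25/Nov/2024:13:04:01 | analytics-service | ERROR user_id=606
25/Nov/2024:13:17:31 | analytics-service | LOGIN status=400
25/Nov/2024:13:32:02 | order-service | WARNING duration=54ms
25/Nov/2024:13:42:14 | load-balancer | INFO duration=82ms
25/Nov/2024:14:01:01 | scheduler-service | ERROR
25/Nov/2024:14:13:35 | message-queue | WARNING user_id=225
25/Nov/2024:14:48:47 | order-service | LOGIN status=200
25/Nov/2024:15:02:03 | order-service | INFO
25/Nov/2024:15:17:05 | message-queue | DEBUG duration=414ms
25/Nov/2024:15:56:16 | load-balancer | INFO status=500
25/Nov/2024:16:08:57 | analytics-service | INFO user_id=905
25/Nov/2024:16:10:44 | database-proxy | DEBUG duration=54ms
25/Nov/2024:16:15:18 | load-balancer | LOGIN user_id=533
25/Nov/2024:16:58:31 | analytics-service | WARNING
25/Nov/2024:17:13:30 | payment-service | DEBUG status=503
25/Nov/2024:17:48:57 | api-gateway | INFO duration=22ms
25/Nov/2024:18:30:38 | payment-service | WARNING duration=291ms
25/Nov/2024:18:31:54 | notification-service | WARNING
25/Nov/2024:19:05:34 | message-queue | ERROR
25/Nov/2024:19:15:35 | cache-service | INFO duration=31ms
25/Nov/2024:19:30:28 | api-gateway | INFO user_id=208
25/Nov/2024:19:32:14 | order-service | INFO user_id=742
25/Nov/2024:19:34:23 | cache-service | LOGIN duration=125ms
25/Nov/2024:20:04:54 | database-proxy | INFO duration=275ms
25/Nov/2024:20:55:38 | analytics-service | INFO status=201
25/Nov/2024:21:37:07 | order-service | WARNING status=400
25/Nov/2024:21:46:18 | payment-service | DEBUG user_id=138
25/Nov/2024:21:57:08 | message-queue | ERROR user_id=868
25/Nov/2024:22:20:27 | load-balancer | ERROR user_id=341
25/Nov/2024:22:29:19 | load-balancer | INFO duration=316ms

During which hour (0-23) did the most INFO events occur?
12

To find the peak hour:

1. Group all INFO events by hour
2. Count events in each hour
3. Find hour with maximum count
4. Peak hour: 12 (with 4 events)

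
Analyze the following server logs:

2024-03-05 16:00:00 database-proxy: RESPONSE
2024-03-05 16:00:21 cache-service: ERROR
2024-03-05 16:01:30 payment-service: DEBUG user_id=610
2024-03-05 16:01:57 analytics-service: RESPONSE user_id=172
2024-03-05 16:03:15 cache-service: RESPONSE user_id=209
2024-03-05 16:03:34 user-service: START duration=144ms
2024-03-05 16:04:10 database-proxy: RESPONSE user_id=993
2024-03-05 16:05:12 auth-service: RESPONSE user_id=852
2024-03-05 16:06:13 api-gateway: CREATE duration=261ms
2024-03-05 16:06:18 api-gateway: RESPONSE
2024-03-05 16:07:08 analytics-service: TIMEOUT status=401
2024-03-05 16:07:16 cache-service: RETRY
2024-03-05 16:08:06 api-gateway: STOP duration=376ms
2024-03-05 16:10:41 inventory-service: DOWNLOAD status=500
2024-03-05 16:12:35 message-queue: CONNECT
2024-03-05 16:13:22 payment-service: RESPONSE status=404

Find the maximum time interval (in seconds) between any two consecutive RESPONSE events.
424

To find the longest gap:

1. Extract all RESPONSE events in chronological order
2. Calculate time differences between consecutive events
3. Find the maximum difference
4. Longest gap: 424 seconds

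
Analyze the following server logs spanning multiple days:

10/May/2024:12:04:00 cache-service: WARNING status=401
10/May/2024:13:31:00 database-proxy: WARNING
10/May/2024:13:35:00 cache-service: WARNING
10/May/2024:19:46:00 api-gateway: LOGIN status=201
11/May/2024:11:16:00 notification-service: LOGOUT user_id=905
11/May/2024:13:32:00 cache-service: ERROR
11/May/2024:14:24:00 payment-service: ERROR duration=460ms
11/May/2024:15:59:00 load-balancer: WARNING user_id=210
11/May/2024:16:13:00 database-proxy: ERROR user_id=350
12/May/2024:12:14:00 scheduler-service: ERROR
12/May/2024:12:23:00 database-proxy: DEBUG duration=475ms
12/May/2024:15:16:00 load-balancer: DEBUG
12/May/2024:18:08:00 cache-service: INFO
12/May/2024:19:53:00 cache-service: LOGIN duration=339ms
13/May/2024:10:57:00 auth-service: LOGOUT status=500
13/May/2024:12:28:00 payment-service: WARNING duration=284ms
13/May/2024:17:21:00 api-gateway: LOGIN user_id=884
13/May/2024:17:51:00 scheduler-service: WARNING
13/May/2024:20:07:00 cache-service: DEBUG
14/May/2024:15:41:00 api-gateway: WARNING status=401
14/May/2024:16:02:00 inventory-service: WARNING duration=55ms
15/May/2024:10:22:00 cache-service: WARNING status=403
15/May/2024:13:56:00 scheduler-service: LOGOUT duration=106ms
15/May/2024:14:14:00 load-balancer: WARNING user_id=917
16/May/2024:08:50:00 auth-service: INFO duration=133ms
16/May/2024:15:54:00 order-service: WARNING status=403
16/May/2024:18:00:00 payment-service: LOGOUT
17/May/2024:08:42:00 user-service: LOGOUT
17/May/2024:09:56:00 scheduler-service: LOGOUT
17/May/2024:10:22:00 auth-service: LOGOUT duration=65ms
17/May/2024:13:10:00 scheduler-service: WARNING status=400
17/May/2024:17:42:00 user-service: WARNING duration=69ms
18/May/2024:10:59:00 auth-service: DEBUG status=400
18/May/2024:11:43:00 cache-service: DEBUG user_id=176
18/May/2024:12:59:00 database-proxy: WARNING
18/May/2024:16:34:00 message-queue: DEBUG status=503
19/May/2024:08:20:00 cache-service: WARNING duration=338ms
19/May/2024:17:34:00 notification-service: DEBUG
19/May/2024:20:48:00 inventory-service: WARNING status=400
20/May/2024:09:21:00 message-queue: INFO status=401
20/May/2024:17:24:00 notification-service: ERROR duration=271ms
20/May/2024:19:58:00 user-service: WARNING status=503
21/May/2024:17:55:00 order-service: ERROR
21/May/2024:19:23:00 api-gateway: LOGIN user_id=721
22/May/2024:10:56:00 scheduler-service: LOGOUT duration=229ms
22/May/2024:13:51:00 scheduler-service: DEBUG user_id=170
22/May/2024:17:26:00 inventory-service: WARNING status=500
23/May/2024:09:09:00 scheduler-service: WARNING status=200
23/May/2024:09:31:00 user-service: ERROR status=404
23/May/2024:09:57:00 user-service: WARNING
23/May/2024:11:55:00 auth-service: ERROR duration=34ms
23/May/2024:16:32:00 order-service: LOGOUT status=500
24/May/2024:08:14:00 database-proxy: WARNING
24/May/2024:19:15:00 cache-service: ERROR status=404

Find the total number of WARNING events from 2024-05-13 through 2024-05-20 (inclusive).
13

To filter by date range:

1. Date range: 2024-05-13 through 2024-05-20, both dates inclusive
2. Filter for WARNING events whose date falls in this range
3. Count matching events: 13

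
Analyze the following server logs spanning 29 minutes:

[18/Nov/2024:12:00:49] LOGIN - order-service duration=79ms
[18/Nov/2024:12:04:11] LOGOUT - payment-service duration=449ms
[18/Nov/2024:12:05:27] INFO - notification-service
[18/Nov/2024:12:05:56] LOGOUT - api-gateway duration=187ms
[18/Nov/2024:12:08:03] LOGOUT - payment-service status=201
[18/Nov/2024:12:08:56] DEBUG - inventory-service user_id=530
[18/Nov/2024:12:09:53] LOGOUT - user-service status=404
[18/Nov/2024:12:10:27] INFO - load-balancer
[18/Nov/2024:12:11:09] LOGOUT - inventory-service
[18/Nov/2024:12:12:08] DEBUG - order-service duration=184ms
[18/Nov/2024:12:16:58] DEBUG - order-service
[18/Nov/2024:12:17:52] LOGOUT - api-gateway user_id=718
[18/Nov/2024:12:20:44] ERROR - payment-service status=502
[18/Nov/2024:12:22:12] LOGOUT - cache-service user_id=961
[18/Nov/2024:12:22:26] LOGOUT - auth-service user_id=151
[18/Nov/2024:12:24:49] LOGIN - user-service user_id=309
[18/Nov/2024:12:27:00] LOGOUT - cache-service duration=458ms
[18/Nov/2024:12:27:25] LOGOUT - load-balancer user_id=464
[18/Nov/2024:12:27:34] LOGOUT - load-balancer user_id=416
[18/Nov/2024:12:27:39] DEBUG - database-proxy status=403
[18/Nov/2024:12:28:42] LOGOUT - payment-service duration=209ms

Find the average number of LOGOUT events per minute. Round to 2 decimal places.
0.41

To calculate the rate:

1. Count total LOGOUT events: 12
2. Total time period: 29 minutes
3. Rate = 12 / 29 = 0.41 events per minute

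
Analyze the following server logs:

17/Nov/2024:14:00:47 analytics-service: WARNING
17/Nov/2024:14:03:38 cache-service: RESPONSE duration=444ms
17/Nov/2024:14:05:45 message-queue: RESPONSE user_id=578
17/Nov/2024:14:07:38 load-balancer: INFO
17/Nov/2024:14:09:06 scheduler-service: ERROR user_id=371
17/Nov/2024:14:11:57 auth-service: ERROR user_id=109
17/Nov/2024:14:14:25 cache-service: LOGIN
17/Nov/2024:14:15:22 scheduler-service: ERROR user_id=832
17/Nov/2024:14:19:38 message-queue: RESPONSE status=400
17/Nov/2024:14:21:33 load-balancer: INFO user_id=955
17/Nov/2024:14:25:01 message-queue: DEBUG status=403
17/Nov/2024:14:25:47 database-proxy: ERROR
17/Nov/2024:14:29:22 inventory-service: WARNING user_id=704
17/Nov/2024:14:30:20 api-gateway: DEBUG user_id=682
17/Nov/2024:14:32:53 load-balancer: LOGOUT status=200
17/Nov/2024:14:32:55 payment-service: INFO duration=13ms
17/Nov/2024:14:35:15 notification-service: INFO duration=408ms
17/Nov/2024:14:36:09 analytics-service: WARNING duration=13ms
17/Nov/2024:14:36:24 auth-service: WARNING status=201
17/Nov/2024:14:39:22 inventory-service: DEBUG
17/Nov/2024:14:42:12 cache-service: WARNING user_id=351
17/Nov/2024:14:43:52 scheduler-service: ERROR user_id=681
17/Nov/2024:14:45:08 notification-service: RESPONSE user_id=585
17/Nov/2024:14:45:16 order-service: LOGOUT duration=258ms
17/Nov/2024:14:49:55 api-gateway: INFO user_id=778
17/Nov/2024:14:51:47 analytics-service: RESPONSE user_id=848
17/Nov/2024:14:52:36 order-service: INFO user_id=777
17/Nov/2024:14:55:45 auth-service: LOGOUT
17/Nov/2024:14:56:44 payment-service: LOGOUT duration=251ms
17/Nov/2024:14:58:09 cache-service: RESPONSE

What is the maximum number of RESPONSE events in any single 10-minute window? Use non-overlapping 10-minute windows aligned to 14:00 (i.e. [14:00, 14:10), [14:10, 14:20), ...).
2

To find the burst window:

1. Divide the log period into non-overlapping 10-minute windows starting at 14:00
2. Count RESPONSE events in each window
3. Find the window with maximum count
4. Maximum events in a window: 2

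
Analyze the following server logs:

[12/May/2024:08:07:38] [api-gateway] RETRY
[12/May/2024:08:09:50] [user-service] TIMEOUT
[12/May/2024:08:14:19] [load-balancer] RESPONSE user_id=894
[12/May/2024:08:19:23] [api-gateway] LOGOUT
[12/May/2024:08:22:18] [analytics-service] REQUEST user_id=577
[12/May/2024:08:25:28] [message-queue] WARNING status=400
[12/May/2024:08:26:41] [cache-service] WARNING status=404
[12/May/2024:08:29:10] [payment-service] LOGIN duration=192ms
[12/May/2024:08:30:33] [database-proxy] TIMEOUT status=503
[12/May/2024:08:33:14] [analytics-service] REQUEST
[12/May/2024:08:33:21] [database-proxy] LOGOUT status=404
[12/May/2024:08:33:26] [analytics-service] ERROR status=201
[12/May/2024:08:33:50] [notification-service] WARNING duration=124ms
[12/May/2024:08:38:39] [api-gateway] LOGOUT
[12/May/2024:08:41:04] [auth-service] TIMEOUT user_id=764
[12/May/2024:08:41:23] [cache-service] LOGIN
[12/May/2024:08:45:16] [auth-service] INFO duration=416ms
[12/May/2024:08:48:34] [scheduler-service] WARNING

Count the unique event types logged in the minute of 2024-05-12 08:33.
4

To count unique event types:

1. Filter events in the minute starting at 2024-05-12 08:33
2. Extract event types from matching entries
3. Count unique types: 4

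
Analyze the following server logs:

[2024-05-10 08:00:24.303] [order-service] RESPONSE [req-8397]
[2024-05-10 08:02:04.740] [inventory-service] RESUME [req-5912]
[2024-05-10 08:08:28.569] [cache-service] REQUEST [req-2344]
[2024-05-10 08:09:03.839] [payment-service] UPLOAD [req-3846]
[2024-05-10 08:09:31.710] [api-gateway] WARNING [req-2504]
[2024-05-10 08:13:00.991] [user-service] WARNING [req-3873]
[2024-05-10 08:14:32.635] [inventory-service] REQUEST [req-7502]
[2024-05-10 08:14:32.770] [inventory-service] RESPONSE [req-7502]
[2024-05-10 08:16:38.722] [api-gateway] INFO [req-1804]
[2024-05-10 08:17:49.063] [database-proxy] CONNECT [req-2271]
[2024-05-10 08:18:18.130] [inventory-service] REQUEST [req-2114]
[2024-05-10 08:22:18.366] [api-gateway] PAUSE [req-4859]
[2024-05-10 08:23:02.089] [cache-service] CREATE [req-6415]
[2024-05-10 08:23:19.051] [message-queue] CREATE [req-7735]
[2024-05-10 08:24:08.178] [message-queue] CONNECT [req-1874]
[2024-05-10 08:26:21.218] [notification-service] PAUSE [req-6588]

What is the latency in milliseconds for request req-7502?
135

To calculate latency:

1. Find REQUEST with id req-7502: 2024-05-10 08:14:32.635
2. Find RESPONSE with id req-7502: 2024-05-10 08:14:32.770
3. Latency: 2024-05-10 08:14:32.770 - 2024-05-10 08:14:32.635 = 135ms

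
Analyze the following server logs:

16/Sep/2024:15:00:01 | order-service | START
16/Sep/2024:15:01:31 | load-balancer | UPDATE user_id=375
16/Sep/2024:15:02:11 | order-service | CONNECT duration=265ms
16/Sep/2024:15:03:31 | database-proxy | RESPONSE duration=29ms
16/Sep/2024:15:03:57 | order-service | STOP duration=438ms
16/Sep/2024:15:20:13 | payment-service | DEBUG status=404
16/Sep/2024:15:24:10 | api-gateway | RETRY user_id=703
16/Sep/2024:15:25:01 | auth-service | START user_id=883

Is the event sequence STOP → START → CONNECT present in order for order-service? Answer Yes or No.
No

To verify sequence order:

1. Find all events in sequence STOP → START → CONNECT for order-service
2. Extract their timestamps
3. Check if timestamps are in ascending order
4. Result: No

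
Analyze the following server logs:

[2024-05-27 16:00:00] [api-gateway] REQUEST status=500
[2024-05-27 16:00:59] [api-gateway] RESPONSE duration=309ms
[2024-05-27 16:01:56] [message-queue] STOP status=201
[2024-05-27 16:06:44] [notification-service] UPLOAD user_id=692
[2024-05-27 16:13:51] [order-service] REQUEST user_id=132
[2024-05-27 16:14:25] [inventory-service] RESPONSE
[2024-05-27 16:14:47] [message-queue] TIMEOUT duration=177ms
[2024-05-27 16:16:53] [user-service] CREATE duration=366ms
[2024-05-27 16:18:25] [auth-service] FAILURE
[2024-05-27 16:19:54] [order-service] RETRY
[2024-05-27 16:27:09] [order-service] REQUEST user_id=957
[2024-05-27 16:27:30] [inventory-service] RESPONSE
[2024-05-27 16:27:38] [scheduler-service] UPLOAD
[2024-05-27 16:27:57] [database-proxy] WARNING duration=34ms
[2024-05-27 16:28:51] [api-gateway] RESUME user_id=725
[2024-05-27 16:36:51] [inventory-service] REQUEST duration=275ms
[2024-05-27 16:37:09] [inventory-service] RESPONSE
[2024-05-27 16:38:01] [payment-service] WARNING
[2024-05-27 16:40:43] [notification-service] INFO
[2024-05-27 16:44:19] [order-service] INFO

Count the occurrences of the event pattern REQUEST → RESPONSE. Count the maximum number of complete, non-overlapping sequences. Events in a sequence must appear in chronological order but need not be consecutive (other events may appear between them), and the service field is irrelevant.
4

To count sequences:

1. Look for pattern: REQUEST → RESPONSE
2. Greedily scan the log in chronological order, matching each sequence element in turn (ignoring service)
3. Each time the full pattern completes, increment the count and restart matching from the next event
4. Complete non-overlapping sequences found: 4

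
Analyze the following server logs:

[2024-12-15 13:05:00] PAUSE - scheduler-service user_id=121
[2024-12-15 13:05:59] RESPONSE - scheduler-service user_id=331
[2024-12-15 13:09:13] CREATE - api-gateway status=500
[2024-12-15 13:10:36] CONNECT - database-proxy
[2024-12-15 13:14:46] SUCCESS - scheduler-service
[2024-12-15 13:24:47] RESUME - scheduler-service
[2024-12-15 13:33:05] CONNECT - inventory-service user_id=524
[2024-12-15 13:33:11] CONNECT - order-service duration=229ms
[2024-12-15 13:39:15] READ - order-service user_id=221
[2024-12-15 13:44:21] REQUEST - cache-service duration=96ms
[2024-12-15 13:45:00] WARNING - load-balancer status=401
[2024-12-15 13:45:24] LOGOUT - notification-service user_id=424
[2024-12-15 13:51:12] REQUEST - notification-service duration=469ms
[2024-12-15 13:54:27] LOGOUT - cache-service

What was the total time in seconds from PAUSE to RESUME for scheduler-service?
1187

To calculate state duration:

1. Find PAUSE event for scheduler-service: 2024-12-15 13:05:00
2. Find RESUME event for scheduler-service: 2024-12-15 13:24:47
3. Calculate duration: 2024-12-15 13:24:47 - 2024-12-15 13:05:00 = 1187 seconds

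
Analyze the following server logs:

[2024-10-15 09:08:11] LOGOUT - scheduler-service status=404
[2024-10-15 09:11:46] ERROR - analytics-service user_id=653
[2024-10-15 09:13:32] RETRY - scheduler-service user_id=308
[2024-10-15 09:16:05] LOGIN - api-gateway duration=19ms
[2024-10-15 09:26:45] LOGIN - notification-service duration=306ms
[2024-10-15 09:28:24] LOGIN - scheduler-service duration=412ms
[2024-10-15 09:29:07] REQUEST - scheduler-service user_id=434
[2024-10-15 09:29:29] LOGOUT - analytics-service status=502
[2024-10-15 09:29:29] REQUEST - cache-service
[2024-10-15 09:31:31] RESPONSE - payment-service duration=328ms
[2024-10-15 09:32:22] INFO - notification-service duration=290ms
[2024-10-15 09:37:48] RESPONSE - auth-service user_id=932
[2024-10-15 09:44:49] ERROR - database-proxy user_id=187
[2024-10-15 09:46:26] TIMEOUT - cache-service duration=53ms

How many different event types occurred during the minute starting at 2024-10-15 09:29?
2

To count unique event types:

1. Filter events in the minute starting at 2024-10-15 09:29
2. Extract event types from matching entries
3. Count unique types: 2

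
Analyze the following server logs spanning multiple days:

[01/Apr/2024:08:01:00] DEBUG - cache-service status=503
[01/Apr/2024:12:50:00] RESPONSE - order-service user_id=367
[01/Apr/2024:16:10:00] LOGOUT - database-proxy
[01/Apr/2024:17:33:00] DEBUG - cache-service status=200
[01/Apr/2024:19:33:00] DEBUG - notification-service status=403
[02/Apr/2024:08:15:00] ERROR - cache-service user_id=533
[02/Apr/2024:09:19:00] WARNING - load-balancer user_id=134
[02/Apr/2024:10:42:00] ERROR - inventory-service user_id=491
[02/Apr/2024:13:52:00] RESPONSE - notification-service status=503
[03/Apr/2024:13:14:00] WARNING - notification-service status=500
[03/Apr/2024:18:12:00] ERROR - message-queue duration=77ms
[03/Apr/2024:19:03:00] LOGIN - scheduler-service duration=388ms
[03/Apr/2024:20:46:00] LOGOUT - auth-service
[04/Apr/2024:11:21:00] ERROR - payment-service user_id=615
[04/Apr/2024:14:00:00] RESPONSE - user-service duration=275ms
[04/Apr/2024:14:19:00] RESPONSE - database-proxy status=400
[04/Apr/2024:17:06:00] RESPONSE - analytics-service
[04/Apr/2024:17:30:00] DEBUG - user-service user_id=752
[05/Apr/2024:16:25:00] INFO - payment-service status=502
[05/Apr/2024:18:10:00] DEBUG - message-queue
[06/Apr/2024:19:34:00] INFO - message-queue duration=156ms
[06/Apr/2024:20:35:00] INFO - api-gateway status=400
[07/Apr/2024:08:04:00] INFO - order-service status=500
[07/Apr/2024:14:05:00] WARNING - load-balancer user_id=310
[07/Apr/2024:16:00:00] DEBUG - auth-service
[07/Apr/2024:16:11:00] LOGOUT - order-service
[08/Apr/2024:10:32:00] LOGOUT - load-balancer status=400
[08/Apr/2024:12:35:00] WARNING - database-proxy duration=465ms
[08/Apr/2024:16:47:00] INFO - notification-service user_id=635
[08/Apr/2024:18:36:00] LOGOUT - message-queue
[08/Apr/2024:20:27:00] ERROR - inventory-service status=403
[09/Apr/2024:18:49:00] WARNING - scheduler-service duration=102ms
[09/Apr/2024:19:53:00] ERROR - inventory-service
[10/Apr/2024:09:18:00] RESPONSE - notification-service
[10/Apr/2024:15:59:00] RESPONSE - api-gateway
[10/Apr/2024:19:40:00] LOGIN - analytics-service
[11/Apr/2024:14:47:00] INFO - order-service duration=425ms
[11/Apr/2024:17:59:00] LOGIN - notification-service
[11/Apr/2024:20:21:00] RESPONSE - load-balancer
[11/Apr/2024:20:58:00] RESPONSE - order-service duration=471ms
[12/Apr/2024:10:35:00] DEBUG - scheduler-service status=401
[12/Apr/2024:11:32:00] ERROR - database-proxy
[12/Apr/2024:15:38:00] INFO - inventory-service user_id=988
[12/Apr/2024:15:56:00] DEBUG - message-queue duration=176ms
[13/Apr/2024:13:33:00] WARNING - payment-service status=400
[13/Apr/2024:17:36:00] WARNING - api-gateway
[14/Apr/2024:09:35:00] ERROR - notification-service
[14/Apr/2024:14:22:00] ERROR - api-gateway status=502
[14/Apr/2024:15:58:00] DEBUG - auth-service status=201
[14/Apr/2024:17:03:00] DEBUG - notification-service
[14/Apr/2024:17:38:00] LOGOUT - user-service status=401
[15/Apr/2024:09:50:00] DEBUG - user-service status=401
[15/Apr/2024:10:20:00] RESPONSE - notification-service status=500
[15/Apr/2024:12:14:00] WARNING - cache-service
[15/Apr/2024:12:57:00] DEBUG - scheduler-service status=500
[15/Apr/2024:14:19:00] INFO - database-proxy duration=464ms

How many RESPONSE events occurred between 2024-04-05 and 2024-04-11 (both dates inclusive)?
4

To filter by date range:

1. Date range: 2024-04-05 through 2024-04-11, both dates inclusive
2. Filter for RESPONSE events whose date falls in this range
3. Count matching events: 4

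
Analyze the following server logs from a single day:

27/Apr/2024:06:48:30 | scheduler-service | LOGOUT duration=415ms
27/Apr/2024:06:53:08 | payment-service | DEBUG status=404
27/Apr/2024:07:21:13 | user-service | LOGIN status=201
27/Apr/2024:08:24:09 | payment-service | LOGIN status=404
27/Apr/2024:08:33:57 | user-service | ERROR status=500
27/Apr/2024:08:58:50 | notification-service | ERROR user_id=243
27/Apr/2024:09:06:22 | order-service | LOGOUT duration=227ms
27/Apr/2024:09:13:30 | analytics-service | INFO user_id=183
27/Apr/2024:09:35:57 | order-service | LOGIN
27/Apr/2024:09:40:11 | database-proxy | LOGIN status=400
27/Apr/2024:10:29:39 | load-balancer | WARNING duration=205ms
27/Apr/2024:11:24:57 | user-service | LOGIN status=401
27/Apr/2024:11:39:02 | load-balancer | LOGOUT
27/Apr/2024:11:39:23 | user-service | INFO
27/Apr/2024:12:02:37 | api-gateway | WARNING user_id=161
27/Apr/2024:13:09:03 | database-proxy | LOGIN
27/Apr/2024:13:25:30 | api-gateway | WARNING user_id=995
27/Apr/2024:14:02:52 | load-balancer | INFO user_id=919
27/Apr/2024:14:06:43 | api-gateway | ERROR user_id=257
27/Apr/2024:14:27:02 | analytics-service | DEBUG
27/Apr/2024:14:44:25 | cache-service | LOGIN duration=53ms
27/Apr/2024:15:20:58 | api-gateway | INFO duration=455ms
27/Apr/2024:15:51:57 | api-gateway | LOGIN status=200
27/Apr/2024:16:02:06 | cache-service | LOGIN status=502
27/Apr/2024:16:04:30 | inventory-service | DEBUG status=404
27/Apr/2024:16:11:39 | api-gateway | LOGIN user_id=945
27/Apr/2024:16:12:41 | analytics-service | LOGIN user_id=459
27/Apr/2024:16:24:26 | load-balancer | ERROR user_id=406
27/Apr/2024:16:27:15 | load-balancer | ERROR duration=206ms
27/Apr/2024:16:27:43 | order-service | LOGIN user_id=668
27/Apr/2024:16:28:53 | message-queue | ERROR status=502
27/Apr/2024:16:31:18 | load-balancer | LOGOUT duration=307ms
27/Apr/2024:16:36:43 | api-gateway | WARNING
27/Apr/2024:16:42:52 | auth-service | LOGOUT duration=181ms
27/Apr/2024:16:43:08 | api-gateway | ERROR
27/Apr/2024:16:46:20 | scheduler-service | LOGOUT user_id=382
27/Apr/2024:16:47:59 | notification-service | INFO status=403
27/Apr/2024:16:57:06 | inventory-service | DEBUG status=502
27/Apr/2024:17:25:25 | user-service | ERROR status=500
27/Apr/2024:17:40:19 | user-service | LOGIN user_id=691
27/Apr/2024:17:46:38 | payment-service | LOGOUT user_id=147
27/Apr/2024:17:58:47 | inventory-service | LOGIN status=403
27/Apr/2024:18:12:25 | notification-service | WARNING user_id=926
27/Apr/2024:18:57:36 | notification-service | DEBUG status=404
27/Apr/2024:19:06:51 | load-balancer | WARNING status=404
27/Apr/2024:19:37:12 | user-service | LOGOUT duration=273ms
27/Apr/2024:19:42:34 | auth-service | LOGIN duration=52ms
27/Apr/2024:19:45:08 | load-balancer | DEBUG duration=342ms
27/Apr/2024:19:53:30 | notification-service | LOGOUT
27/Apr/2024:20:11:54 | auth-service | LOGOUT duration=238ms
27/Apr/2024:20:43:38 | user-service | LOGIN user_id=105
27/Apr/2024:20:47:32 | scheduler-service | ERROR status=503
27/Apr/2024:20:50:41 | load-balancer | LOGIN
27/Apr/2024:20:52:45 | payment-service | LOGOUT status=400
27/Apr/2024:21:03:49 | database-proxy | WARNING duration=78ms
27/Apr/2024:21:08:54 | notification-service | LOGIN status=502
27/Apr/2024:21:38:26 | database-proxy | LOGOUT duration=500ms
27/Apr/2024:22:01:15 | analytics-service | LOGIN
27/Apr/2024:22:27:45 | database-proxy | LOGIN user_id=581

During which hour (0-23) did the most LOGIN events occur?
16

To find the peak hour:

1. Group all LOGIN events by hour
2. Count events in each hour
3. Find hour with maximum count
4. Peak hour: 16 (with 4 events)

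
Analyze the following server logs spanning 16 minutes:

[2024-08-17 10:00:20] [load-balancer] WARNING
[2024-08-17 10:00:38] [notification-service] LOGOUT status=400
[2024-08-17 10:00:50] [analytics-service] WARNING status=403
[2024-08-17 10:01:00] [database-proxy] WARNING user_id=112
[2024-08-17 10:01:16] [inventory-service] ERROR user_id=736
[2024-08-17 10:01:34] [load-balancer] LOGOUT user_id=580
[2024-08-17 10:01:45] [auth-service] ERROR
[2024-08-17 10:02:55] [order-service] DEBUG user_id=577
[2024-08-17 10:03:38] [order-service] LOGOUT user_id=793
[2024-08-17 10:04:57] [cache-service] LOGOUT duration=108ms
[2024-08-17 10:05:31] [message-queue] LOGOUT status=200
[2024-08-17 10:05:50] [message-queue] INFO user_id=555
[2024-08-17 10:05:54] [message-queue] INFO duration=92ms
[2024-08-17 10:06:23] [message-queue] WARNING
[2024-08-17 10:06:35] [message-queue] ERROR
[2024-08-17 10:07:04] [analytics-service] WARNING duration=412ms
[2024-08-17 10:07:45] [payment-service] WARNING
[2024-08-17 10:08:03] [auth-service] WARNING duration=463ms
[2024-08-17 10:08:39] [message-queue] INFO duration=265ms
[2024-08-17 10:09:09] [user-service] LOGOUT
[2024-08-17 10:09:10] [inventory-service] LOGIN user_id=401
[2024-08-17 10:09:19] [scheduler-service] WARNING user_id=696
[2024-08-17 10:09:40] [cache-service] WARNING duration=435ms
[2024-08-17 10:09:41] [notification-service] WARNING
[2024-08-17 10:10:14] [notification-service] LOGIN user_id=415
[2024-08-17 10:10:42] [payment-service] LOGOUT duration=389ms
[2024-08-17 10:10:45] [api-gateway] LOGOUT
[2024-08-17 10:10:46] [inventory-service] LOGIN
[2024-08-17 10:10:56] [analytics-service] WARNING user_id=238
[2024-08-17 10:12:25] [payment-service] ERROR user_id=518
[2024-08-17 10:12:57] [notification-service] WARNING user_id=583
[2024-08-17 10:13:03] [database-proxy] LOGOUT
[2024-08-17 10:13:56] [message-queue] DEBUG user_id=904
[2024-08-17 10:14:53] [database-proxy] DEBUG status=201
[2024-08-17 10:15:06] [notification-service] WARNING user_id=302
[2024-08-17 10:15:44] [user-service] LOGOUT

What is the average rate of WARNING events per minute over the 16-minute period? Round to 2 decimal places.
0.81

To calculate the rate:

1. Count total WARNING events: 13
2. Total time period: 16 minutes
3. Rate = 13 / 16 = 0.81 events per minute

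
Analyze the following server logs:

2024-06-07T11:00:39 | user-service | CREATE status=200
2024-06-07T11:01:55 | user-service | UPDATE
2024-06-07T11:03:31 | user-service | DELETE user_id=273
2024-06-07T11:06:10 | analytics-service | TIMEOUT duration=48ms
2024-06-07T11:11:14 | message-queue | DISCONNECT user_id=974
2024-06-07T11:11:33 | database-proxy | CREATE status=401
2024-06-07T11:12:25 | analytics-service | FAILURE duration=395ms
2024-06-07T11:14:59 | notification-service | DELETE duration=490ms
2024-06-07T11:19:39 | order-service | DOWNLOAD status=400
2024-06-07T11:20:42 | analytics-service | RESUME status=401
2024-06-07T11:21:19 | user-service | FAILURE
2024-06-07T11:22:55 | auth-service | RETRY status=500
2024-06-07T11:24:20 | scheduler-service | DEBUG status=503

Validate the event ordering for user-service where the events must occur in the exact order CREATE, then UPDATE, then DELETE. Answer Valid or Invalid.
Valid

To validate ordering:

1. Required order: CREATE → UPDATE → DELETE
2. Rule: the events must occur in the exact order CREATE, then UPDATE, then DELETE
3. Check actual order of events for user-service
4. Result: Valid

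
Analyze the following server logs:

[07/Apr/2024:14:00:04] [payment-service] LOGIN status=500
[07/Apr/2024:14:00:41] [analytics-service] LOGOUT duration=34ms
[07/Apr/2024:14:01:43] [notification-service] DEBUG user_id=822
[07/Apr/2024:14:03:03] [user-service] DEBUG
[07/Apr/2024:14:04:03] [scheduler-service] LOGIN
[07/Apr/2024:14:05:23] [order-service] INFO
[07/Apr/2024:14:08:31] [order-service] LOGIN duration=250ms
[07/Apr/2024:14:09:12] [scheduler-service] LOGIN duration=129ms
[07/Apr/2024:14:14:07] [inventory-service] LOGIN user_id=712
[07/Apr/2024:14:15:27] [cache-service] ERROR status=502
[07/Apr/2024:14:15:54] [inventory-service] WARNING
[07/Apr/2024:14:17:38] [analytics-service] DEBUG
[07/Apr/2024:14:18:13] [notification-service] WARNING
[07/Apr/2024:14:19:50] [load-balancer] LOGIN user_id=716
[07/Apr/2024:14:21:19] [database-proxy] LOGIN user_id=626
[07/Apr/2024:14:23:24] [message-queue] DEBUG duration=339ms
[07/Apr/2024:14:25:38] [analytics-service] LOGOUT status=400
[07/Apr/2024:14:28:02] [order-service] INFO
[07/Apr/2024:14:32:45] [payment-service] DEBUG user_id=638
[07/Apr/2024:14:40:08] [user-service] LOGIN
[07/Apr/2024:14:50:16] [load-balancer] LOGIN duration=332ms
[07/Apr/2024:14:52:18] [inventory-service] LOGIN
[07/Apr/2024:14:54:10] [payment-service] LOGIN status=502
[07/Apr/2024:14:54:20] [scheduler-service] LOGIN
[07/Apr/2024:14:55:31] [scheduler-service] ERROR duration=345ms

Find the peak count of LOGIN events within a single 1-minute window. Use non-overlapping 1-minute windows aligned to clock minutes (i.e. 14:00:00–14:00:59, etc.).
2

To find the burst window:

1. Divide the log period into non-overlapping 1-minute windows starting at 14:00
2. Count LOGIN events in each window
3. Find the window with maximum count
4. Maximum events in a window: 2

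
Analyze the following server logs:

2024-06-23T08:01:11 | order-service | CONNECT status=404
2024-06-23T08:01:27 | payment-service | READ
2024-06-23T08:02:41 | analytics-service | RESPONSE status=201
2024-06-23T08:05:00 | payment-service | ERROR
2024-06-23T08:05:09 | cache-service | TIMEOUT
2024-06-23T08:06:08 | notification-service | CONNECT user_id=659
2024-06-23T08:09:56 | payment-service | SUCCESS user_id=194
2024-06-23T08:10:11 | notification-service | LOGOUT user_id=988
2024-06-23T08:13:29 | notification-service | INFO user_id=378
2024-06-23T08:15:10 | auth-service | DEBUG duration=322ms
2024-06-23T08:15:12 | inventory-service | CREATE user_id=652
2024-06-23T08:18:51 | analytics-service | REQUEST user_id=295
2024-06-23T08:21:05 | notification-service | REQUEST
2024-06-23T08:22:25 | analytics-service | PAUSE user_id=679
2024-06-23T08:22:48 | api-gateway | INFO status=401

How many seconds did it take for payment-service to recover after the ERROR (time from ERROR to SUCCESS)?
296

To calculate recovery time:

1. Find ERROR event for payment-service: 2024-06-23T08:05:00
2. Find next SUCCESS event for payment-service: 2024-06-23T08:09:56
3. Recovery time: 2024-06-23T08:09:56 - 2024-06-23T08:05:00 = 296 seconds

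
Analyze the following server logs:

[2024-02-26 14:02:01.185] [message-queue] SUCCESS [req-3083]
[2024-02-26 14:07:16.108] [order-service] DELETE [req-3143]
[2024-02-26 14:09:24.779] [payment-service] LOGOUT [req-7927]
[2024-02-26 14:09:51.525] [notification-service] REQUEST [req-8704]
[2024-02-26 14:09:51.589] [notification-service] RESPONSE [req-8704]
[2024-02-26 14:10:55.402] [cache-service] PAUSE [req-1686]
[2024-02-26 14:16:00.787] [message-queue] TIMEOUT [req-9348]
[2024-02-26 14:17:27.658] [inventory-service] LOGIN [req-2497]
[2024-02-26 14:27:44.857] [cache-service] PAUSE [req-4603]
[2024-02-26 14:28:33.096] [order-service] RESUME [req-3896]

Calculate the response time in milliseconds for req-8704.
64

To calculate latency:

1. Find REQUEST with id req-8704: 2024-02-26 14:09:51.525
2. Find RESPONSE with id req-8704: 2024-02-26 14:09:51.589
3. Latency: 2024-02-26 14:09:51.589 - 2024-02-26 14:09:51.525 = 64ms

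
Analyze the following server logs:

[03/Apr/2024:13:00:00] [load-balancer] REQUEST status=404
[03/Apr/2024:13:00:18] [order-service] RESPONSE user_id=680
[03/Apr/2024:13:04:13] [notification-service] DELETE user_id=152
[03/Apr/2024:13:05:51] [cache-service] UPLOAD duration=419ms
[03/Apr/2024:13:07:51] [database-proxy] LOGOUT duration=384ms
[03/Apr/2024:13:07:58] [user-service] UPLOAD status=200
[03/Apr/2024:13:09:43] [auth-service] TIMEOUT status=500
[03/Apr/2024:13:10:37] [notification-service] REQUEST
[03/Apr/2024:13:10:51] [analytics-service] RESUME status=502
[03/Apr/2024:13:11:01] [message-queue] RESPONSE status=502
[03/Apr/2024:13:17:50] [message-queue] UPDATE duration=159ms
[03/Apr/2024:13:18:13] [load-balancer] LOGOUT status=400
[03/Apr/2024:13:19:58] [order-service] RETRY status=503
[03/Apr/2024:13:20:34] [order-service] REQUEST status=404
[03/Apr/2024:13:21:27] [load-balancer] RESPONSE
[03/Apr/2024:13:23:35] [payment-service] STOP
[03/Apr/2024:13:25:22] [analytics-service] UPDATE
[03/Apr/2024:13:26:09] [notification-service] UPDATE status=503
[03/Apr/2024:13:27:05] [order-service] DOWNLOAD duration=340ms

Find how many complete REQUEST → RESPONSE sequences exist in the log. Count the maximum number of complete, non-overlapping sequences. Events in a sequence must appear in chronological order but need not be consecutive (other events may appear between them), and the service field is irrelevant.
3

To count sequences:

1. Look for pattern: REQUEST → RESPONSE
2. Greedily scan the log in chronological order, matching each sequence element in turn (ignoring service)
3. Each time the full pattern completes, increment the count and restart matching from the next event
4. Complete non-overlapping sequences found: 3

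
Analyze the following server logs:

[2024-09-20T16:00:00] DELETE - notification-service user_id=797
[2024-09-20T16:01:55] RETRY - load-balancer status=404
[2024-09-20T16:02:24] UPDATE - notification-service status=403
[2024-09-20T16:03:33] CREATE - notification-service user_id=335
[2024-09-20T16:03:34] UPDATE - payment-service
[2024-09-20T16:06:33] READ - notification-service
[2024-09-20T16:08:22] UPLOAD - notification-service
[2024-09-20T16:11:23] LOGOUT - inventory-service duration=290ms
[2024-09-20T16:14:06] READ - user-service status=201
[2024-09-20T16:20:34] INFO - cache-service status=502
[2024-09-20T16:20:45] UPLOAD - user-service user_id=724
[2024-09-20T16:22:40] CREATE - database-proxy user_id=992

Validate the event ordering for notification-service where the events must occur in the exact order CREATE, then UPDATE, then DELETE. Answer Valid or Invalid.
Invalid

To validate ordering:

1. Required order: CREATE → UPDATE → DELETE
2. Rule: the events must occur in the exact order CREATE, then UPDATE, then DELETE
3. Check actual order of events for notification-service
4. Result: Invalid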